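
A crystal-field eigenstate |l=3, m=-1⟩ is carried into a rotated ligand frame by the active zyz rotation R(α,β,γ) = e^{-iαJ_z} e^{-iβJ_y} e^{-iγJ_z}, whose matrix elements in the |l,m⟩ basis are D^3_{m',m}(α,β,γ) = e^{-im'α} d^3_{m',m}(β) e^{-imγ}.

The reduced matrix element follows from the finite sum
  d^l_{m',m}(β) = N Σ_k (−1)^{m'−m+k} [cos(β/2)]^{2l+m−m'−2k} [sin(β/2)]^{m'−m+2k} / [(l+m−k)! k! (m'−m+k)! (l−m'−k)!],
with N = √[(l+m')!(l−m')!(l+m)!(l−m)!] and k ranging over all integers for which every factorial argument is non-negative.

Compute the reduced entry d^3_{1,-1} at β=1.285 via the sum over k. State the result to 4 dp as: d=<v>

d^3_{1,-1}(β=1.2850) via the finite sum:
c=cos(1.285000/2)=0.800600, s=sin(1.285000/2)=0.599199; N=√[24·2·2·24]=48.000000
Admissible k: 0..2 (factorial args all ≥0)
  k=0: (−1)^2·48.0000/(8)·0.8006^4·0.5992^2 = +0.885026
  k=1: (−1)^3·48.0000/(6)·0.8006^2·0.5992^4 = -0.661006
  k=2: (−1)^4·48.0000/(48)·0.8006^0·0.5992^6 = +0.046283
d^3_{1,-1}(1.2850) = +0.885026 -0.661006 +0.046283 = +0.270304

d=0.2703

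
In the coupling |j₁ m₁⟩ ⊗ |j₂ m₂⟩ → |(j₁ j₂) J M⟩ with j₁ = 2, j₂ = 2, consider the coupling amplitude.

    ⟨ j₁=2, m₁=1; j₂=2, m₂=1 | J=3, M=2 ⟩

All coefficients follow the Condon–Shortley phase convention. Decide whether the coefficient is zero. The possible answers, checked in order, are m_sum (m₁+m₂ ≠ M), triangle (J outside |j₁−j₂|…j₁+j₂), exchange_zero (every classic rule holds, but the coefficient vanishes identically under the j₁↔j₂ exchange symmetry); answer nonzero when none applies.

m-sum: m₁+m₂ = 1+1 = 2, M = 2  ✓
triangle: |j₁−j₂| = 0 ≤ J = 3 ≤ j₁+j₂ = 4  ✓
exchange: j₁=j₂ and m₁=m₂, and (−1)^(j₁+j₂−J) = (−1)^1 = −1 forces ⟨j₁m₁;j₂m₂|JM⟩ = −⟨j₂m₂;j₁m₁|JM⟩ = −⟨j₁m₁;j₂m₂|JM⟩ ⇒ the coefficient vanishes identically
Racah sum check: Σ_k collapses to 0 ⇒ CG = 0

exchange_zero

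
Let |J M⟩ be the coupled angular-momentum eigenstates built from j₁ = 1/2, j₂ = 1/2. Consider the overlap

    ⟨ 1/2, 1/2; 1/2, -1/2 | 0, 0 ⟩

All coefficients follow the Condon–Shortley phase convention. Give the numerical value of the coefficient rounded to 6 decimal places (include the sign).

+√(1/2) ≈ +0.707107

triangle: 1!*0!*0!/2! = 1/2
(j±m)!: 1!*0!*0!*1!*0!*0! = 1
prefactor² = (2J+1)*Δ*N² = 1/2
  k=0: +1/(0!*1!*0!*0!*0!*0!) = 1
Σ = 1  ⇒  CG² = 1/2*1² = 1/2
CG = +√(1/2) = +0.707107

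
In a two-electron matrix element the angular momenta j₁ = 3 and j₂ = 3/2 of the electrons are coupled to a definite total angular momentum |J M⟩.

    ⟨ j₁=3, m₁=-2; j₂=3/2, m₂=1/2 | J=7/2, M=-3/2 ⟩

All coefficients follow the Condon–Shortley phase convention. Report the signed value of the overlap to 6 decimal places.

triangle: 1!×5!×2!/9! = 240/362880
(j±m)!: 1!×5!×2!×1!×2!×5! = 57600
prefactor² = (2J+1)×Δ×N² = 6400/21
  k=0: +1/(0!×1!×5!×2!×0!×0!) = 1/240
  k=1: −1/(1!×0!×4!×1!×1!×1!) = -1/24
Σ = -3/80  ⇒  CG² = 6400/21×(-3/80)² = 3/7
CG = −√(3/7) = -0.654654

−√(3/7) ≈ -0.654654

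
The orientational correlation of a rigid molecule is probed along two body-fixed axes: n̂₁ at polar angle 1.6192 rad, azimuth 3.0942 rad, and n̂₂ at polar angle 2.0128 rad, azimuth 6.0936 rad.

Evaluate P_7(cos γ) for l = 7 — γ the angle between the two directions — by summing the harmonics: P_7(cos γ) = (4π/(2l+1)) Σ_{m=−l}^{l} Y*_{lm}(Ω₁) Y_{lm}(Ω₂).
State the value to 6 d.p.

0.411623

Summing Y*_{l m}(θ₁,φ₁)·Y_{l m}(θ₂,φ₂) over m ∈ [−7, 7]; prefactor 4π/(2·7+1) = 0.837758:
  m=-7: (-0.468912, 0.161531) × (0.059481, 0.239226) = (-0.066534, -0.102568)  (running Σ = (-0.066534, -0.102568))
  m=-6: (-0.086283, 0.025218) × (-0.183261, -0.396152) = (0.025803, 0.029560)  (running Σ = (-0.040731, -0.073009))
  m=-5: (0.343799, -0.083028) × (0.178059, 0.247907) = (0.081800, 0.070446)  (running Σ = (0.041068, -0.002562))
  m=-4: (0.103069, -0.019776) × (0.094527, 0.089545) = (0.011514, 0.007360)  (running Σ = (0.052582, 0.004798))
  m=-3: (-0.310621, 0.044463) × (-0.295238, -0.188720) = (0.100098, 0.045493)  (running Σ = (0.152680, 0.050291))
  m=-2: (-0.110849, 0.010538) × (0.017241, 0.006870) = (-0.001984, -0.000580)  (running Σ = (0.150697, 0.049711))
  m=-1: (0.298670, -0.014165) × (0.326437, 0.062640) = (0.098384, 0.014085)  (running Σ = (0.249081, 0.063796))
  m=0: (0.113213, -0.000000) × (-0.060265, 0.000000) = (-0.006823, 0.000000)  (running Σ = (0.242258, 0.063796))
  m=1: (-0.298670, -0.014165) × (-0.326437, 0.062640) = (0.098384, -0.014085)  (running Σ = (0.340642, 0.049711))
  m=2: (-0.110849, -0.010538) × (0.017241, -0.006870) = (-0.001984, 0.000580)  (running Σ = (0.338659, 0.050291))
  m=3: (0.310621, 0.044463) × (0.295238, -0.188720) = (0.100098, -0.045493)  (running Σ = (0.438757, 0.004798))
  m=4: (0.103069, 0.019776) × (0.094527, -0.089545) = (0.011514, -0.007360)  (running Σ = (0.450270, -0.002562))
  m=5: (-0.343799, -0.083028) × (-0.178059, 0.247907) = (0.081800, -0.070446)  (running Σ = (0.532070, -0.073009))
  m=6: (-0.086283, -0.025218) × (-0.183261, 0.396152) = (0.025803, -0.029560)  (running Σ = (0.557873, -0.102568))
  m=7: (0.468912, 0.161531) × (-0.059481, 0.239226) = (-0.066534, 0.102568)  (running Σ = (0.491339, -0.000000))
Accumulated sum (0.491339, -0.000000); after 4π/(2l+1) scaling, (0.411623, -0.000000) ⇒ P_7 = 0.411623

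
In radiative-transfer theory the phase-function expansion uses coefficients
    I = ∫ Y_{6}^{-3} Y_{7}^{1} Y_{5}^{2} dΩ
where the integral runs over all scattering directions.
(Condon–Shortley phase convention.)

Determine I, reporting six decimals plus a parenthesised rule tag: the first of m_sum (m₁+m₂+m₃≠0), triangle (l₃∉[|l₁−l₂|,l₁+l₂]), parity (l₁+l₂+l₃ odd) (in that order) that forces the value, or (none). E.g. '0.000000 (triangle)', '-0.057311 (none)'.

0.051638 (none)

Rules hold: Σm=0, L=18 even, 1≤5≤13.
N = 13·15·11 = 2145
Δ = 8!·4!·6!/19! = 1/174594420
Racah Σ t=2..6: t=2:+1/4147200 t=3:−1/207360 t=4:+1/82944 t=5:−1/207360 t=6:+1/4147200 = 1/345600
⇒ 3j(6 7 5; 0 0 0)² = 420/46189, sgn -1
Racah Σ t=5..8: t=5:−1/622080 t=6:+1/414720 t=7:−1/2419200 t=8:+1/174182400 = 23/58060800
⇒ 3j(6 7 5; -3 1 2)² = 1587/923780, sgn -1
4πI² = N·(3j₀)²·(3jₘ)² = 499905/14919047
I = +1·√(0.0335078/4π) = 0.05163786
No selection rule forces the value: the integral is nonzero (none).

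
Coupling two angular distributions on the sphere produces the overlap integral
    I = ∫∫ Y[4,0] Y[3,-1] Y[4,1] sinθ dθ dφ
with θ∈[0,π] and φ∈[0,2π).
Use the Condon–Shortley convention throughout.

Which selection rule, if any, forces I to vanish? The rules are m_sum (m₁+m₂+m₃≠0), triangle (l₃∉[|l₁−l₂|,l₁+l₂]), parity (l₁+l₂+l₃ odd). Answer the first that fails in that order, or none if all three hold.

m₁+m₂+m₃ = 0 − 1 + 1 = 0  ✓
triangle: |4−3|=1 ≤ l₃=4 ≤ 4+3=7  ✓
parity: l₁+l₂+l₃ = 11 is odd  ✗

parity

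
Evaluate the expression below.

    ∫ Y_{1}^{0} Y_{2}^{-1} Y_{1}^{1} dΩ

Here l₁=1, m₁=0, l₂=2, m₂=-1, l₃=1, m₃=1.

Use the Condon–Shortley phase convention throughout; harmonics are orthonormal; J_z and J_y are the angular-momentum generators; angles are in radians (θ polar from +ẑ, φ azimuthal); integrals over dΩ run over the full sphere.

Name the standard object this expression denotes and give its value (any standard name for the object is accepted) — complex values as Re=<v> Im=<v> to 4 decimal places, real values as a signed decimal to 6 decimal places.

Gaunt coefficient, -0.218510

This is a Gaunt coefficient — the integral of a triple product of spherical harmonics over the sphere.
m-sum 0 ✓  L=4 even ✓  1≤1≤3 ✓
Π(2lᵢ+1) = 3×5×3 = 45
triangle coeff Δ(1,2,1) = 1/30
Σ_t [1,1]: t=1:−1/1 = -1/1
(3j)²=2/15 [(1 2 1; 0 0 0)], sign=+1
Σ_t [1,1]: t=1:−1/2 = -1/2
(3j)²=1/10 [(1 2 1; 0 -1 1)], sign=-1
⇒ 4πI² = 3/5
I = (-1)√(3/5/(4π)) = -0.21850969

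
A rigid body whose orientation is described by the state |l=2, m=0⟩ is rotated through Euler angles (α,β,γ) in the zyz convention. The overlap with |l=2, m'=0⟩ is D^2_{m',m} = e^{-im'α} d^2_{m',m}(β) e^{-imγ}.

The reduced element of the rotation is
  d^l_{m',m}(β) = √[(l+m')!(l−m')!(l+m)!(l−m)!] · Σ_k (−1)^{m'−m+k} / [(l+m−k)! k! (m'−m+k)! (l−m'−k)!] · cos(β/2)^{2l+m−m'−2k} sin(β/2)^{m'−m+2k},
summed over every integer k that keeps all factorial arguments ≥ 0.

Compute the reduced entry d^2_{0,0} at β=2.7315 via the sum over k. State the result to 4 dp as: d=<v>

d^2_{0,0}(β=2.7315) via the finite sum:
c=cos(2.731500/2)=0.203613, s=sin(2.731500/2)=0.979052; N=√[2·2·2·2]=4.000000
k: max(0,(0)−(0))=0 … min(2+(0),2−(0))=2
  k=0: (−1)^0·4.0000/(4)·0.2036^4·0.9791^0 = +0.001719
  k=1: (−1)^1·4.0000/(1)·0.2036^2·0.9791^2 = -0.158957
  k=2: (−1)^2·4.0000/(4)·0.2036^0·0.9791^4 = +0.918803
d^2_{0,0}(2.7315) = +0.001719 -0.158957 +0.918803 = +0.761564

d=0.7616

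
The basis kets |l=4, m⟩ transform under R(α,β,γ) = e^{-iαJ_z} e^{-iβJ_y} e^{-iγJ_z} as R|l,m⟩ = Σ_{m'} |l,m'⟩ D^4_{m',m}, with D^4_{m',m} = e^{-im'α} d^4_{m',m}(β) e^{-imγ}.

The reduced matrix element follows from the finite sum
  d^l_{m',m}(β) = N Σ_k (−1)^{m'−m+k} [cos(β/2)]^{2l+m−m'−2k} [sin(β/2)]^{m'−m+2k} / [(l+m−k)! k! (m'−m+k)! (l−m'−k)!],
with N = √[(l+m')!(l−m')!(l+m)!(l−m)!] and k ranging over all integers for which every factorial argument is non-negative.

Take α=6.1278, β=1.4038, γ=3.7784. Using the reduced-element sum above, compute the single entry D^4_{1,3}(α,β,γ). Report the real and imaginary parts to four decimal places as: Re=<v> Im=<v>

Split into d^4_{1,3}(β=1.4038) × two z-phases.
c=cos(1.403800/2)=0.763617, s=sin(1.403800/2)=0.645670; N=√[120·6·5040·1]=1904.940944
Admissible k: 2..3 (factorial args all ≥0)
  k=2: (−1)^0·1904.9409/(240)·0.7636^6·0.6457^2 = +0.656061
  k=3: (−1)^1·1904.9409/(144)·0.7636^4·0.6457^4 = -0.781740
d^4_{1,3}(1.4038) = +0.656061 -0.781740 = -0.125680
Attach z-rotation phases: D = e^{-i(1)(6.1278)}·(-0.125680)·e^{-i(3)(3.7784)} = -0.023025-0.123553i

Re=-0.0230 Im=-0.1236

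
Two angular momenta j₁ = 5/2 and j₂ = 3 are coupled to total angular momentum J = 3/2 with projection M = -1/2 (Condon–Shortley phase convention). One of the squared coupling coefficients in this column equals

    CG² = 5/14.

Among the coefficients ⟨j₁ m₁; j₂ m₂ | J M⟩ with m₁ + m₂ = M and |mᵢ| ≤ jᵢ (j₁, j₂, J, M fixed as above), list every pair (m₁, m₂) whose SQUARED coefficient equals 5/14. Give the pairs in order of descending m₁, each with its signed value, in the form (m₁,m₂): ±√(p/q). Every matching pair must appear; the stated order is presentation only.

(5/2,-3): +√(5/14)

Admissible pairs with m₁+m₂ = M = -1/2: (-5/2,2), (-3/2,1), (-1/2,0), (1/2,-1), (3/2,-2), (5/2,-3)
  (m₁,m₂)=(5/2,-3): CG² = 5/14, CG = +√(5/14)   ← matches the target
  (m₁,m₂)=(3/2,-2): CG² = 1/21, CG = −√(1/21)
  (m₁,m₂)=(1/2,-1): CG² = 1/105, CG = −√(1/105)
  (m₁,m₂)=(-1/2,0): CG² = 4/35, CG = +√(4/35)
  (m₁,m₂)=(-3/2,1): CG² = 7/30, CG = −√(7/30)
  (m₁,m₂)=(-5/2,2): CG² = 5/21, CG = +√(5/21)
Pairs with CG² = 5/14: (5/2,-3): +√(5/14)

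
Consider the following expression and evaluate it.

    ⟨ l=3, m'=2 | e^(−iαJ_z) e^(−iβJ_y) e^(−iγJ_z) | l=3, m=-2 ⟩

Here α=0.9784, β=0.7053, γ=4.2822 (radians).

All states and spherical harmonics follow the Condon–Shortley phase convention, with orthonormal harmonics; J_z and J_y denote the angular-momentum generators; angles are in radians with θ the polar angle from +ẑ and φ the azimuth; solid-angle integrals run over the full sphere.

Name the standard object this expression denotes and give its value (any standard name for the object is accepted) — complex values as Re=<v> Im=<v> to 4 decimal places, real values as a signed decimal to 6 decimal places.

This is a Wigner D-matrix element — the rotation-matrix element ⟨l m'| R(α,β,γ) |l m⟩ in the angular-momentum basis.
Split into d^3_{2,-2}(β=0.7053) × two z-phases.
c=cos(0.705300/2)=0.938461, s=sin(0.705300/2)=0.345386; N=√[120·1·1·120]=120.000000
The bounds max(0,m−m')=0 and min(l+m,l−m')=1 give 2 terms
  k=0: (−1)^4·120.0000/(24)·0.9385^2·0.3454^4 = +0.062664
  k=1: (−1)^5·120.0000/(120)·0.9385^0·0.3454^6 = -0.001698
d^3_{2,-2}(0.7053) = +0.062664 -0.001698 = +0.060967
D = (-0.376489-0.926421i)·(+0.060967)·(-0.652151+0.758089i) = +0.057787+0.019433i

Wigner D-matrix element, Re=0.0578 Im=0.0194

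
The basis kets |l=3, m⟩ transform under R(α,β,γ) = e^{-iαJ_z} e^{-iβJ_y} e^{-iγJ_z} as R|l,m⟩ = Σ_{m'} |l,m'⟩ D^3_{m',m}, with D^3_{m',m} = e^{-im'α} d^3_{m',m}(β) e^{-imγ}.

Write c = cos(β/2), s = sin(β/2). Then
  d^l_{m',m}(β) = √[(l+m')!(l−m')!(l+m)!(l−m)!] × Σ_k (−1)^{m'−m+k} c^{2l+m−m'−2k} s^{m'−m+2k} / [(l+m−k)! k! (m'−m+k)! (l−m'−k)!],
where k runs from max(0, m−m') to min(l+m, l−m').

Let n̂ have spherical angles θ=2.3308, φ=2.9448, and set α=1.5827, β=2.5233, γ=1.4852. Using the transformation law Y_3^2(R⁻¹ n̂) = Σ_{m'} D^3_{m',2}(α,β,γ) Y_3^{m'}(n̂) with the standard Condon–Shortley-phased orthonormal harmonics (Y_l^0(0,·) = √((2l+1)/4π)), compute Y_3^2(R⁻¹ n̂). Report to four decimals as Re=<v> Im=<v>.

Re=0.3226 Im=-0.2084

Need the full column D^3_{m',2} for m'=−3..3 at α=1.5827, β=2.5233, γ=1.4852.
cos(β/2)=0.304246, sin(β/2)=0.952594
d^3_{-3,2}: single k=5 term ⇒ +0.584572;  D = -0.120089+0.572104i
d^3_{-2,2}: k∈[4..5] ⇒ +0.381109 -0.747216 = -0.366107;  D = -0.359168-0.070939i
d^3_{-1,2}: k∈[3..4] ⇒ +0.153966 -0.754680 = -0.600713;  D = -0.109375+0.590672i
d^3_{0,2}: k∈[2..3] ⇒ +0.042587 -0.417484 = -0.374897;  D = +0.369417+0.063867i
d^3_{1,2}: k∈[1..2] ⇒ +0.007853 -0.153966 = -0.146113;  D = +0.023176-0.144264i
d^3_{2,2}: k∈[0..1] ⇒ +0.000793 -0.038876 = -0.038083;  D = -0.037670-0.005593i
d^3_{3,2}: single k=0 term ⇒ -0.006083;  D = -0.000822+0.006027i
Y_3^{m'}(θ=2.3308,φ=2.9448) and Σ D·Y over m':
  (-0.1201+0.5721i)·(-0.1320-0.0884i)  (-0.3592-0.0709i)·(-0.3416-0.1419i)  (-0.1094+0.5907i)·(-0.3154-0.0629i)  (+0.3694+0.0639i)·(+0.1612+0.0000i)  (+0.0232-0.1443i)·(+0.3154-0.0629i)  (-0.0377-0.0056i)·(-0.3416+0.1419i)  (-0.0008+0.0060i)·(+0.1320-0.0884i)
Y_3^2(R⁻¹ n̂) = +0.322603-0.208382i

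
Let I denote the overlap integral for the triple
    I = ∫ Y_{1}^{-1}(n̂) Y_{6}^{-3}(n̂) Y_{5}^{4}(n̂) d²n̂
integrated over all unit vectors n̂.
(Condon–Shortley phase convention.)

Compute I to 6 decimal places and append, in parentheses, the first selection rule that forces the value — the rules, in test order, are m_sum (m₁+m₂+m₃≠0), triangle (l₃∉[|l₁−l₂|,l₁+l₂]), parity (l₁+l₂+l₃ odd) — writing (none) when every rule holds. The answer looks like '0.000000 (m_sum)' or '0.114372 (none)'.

m-sum 0 ✓  L=12 even ✓  5≤5≤7 ✓
Π(2lᵢ+1) = 3×13×11 = 429
triangle coeff Δ(1,6,5) = 1/858
Σ_t [1,1]: t=1:−1/14400 = -1/14400
(3j)²=6/143 [(1 6 5; 0 0 0)], sign=+1
Σ_t [2,2]: t=2:+1/725760 = 1/725760
(3j)²=1/286 [(1 6 5; -1 -3 4)], sign=-1
⇒ 4πI² = 9/143
I = (-1)√(9/143/(4π)) = -0.07076985
No selection rule forces the value: the integral is nonzero (none).

-0.070770 (none)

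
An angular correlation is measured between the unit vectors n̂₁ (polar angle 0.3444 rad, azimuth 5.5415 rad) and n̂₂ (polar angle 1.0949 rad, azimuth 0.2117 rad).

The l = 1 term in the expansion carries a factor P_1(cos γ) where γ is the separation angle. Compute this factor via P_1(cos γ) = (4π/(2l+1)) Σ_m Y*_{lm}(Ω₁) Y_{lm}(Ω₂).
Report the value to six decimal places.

Term-by-term m-sum for l=1 (normalisation 4π/3 = 4.188790):
  term(m=-1) = (0.020739, -0.029210)   from Y*(Ω₁)=(0.086010, -0.078801), Y(Ω₂)=(0.300248, -0.064529)
  term(m=+0) = (0.102949, 0.000000)   from Y*(Ω₁)=(0.459911, -0.000000), Y(Ω₂)=(0.223846, 0.000000)
  term(m=+1) = (0.020739, 0.029210)   from Y*(Ω₁)=(-0.086010, -0.078801), Y(Ω₂)=(-0.300248, -0.064529)
Accumulated sum (0.144428, 0.000000); after 4π/(2l+1) scaling, (0.604977, 0.000000) ⇒ P_1 = 0.604977

0.604977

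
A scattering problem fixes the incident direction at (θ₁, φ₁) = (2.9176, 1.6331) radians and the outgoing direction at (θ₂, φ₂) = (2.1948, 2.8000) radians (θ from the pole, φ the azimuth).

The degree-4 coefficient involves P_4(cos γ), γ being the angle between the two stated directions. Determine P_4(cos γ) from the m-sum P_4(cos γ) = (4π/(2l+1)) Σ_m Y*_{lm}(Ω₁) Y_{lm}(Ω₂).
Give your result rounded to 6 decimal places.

Term-by-term m-sum for l=4 (normalisation 4π/9 = 1.396263):
  [-4]  conj(Y_{4,-4})(Ω₁) = 0.00104 + 0.00027j ; Y_{4,-4}(Ω₂) = 0.03897 + 0.18796j ; Δ = -0.00001 + 0.00021j
  [-3]  conj(Y_{4,-3})(Ω₁) = -0.00249 + 0.01314j ; Y_{4,-3}(Ω₂) = 0.20299 + 0.33406j ; Δ = -0.00489 + 0.00184j
  [-2]  conj(Y_{4,-2})(Ω₁) = -0.09261 - 0.01160j ; Y_{4,-2}(Ω₂) = 0.23747 + 0.19329j ; Δ = -0.01975 - 0.02065j
  [-1]  conj(Y_{4,-1})(Ω₁) = 0.02331 - 0.37372j ; Y_{4,-1}(Ω₂) = -0.12899 - 0.04586j ; Δ = -0.02015 + 0.04714j
  [+0]  conj(Y_{4,0})(Ω₁) = 0.64652 + 0.00000j ; Y_{4,0}(Ω₂) = -0.33455 + 0.00000j ; Δ = -0.21630 + 0.00000j
  [+1]  conj(Y_{4,1})(Ω₁) = -0.02331 - 0.37372j ; Y_{4,1}(Ω₂) = 0.12899 - 0.04586j ; Δ = -0.02015 - 0.04714j
  [+2]  conj(Y_{4,2})(Ω₁) = -0.09261 + 0.01160j ; Y_{4,2}(Ω₂) = 0.23747 - 0.19329j ; Δ = -0.01975 + 0.02065j
  [+3]  conj(Y_{4,3})(Ω₁) = 0.00249 + 0.01314j ; Y_{4,3}(Ω₂) = -0.20299 + 0.33406j ; Δ = -0.00489 - 0.00184j
  [+4]  conj(Y_{4,4})(Ω₁) = 0.00104 - 0.00027j ; Y_{4,4}(Ω₂) = 0.03897 - 0.18796j ; Δ = -0.00001 - 0.00021j
Accumulated sum -0.30589 - 0.00000j; after 4π/(2l+1) scaling, -0.42711 - 0.00000j ⇒ P_4 = -0.427109

-0.427109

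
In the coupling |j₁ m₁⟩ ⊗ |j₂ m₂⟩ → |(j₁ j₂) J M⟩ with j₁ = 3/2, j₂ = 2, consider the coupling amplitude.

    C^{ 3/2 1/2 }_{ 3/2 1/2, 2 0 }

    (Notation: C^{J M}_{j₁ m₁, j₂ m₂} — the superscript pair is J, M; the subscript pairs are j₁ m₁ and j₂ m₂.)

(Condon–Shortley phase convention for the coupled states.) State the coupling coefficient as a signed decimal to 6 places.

√[4·2!1!2!/6! · 2!1!2!2!2!1!] = √(16/45)
  +(−1)^0/∏(0,2,1,2,0,0)! = 1/4  (running 1/4)
  +(−1)^1/∏(1,1,0,1,1,1)! = -1  (running -3/4)
⟨..|..⟩ = √(16/45)·(-3/4) = -0.447214

−√(1/5) = -0.447214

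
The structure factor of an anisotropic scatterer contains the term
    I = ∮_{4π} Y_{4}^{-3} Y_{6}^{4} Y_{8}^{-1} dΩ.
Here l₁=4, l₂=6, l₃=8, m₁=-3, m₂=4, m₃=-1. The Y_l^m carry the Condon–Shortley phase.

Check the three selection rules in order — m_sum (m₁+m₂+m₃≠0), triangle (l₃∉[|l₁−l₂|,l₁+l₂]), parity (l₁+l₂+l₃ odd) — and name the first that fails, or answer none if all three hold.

none

azimuthal sum: -3 + 4 − 1 = 0  ✓
2 ≤ 8 ≤ 10 (triangle on l)  ✓
L = 4 + 6 + 8 = 18 (even)  ✓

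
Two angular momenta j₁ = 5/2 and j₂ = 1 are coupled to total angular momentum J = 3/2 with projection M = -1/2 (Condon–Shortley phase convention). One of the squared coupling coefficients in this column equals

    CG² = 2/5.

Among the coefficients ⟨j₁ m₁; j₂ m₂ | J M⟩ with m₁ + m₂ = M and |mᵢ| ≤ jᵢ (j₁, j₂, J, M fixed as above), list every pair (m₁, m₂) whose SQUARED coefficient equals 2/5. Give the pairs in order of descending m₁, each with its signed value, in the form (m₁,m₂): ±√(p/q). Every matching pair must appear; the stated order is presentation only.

Admissible pairs with m₁+m₂ = M = -1/2: (-3/2,1), (-1/2,0), (1/2,-1)
  (m₁,m₂)=(1/2,-1): CG² = 1/5, CG = +√(1/5)
  (m₁,m₂)=(-1/2,0): CG² = 2/5, CG = −√(2/5)   ← matches the target
  (m₁,m₂)=(-3/2,1): CG² = 2/5, CG = +√(2/5)   ← matches the target
Pairs with CG² = 2/5: (-1/2,0): −√(2/5); (-3/2,1): +√(2/5)

(-1/2,0): −√(2/5); (-3/2,1): +√(2/5)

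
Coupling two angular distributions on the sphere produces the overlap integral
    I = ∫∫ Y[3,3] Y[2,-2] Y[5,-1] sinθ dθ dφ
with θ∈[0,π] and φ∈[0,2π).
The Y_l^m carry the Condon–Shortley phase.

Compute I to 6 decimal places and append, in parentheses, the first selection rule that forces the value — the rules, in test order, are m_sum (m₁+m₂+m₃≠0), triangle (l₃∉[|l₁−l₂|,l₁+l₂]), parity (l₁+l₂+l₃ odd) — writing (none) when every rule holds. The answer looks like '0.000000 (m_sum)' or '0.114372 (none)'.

Checks pass: Σm=0; 10 even; l₃=5∈[1,5].
(2·3+1)(2·2+1)(2·5+1) = 385
Δ: 0! 6! 4! / 11! → 1/2310
sum: t=0:+1/144 = 1/144
3j²(3 2 5; 0 0 0) = Δ·Π!·Σ² = 10/231  (sign -1)
sum: t=0:+1/17280 = 1/17280
3j²(3 2 5; 3 -2 -1) = Δ·Π!·Σ² = 1/2310  (sign +1)
combine: 4πI² = 385·10/231·1/2310 = 5/693
take √, sign -1: I = -0.02396147
No selection rule forces the value: the integral is nonzero (none).

-0.023961 (none)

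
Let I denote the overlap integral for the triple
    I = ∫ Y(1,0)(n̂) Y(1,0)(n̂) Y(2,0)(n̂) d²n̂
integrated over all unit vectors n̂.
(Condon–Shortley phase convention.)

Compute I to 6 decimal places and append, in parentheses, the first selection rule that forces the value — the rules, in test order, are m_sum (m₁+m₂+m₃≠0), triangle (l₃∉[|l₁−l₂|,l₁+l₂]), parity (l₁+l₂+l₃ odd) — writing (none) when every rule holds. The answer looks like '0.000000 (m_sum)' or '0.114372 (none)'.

0.252313 (none)

Rules hold: Σm=0, L=4 even, 0≤2≤2.
N = 3·3·5 = 45
Δ = 0!·2!·2!/5! = 1/30
Racah Σ t=0..0: t=0:+1/1 = 1/1
⇒ 3j(1 1 2; 0 0 0)² = 2/15, sgn +1
(m-triple is (0,0,0) — same symbol as above.)
4πI² = N·(3j₀)²·(3jₘ)² = 4/5
I = +1·√(0.8/4π) = 0.25231325
No selection rule forces the value: the integral is nonzero (none).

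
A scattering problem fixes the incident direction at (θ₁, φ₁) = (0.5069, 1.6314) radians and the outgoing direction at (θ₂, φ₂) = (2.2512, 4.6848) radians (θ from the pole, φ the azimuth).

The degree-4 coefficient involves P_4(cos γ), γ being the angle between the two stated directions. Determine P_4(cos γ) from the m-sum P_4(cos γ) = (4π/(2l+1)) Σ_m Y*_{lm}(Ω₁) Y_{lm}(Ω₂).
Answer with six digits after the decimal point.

Addition theorem: P_4(cos γ) = (4π/9) Σ_m Y*_{lm}(Ω₁) Y_{lm}(Ω₂), m = −4…4:
  m=-4: Y*=(0.023862, 0.005901)  Y=(0.160580, 0.017793)  product (0.003727, 0.001372)
  m=-3: Y*=(0.022638, -0.123139)  Y=(-0.030575, 0.368573)  product (0.044693, 0.012109)
  m=-2: Y*=(-0.340459, -0.041469)  Y=(-0.357307, -0.019736)  product (0.120830, 0.021536)
  m=-1: Y*=(-0.028582, 0.471036)  Y=(-0.001465, 0.053091)  product (-0.024966, -0.002208)
  m=+0: Y*=(0.054677, -0.000000)  Y=(-0.358711, 0.000000)  product (-0.019613, 0.000000)
  m=+1: Y*=(0.028582, 0.471036)  Y=(0.001465, 0.053091)  product (-0.024966, 0.002208)
  m=+2: Y*=(-0.340459, 0.041469)  Y=(-0.357307, 0.019736)  product (0.120830, -0.021536)
  m=+3: Y*=(-0.022638, -0.123139)  Y=(0.030575, 0.368573)  product (0.044693, -0.012109)
  m=+4: Y*=(0.023862, -0.005901)  Y=(0.160580, -0.017793)  product (0.003727, -0.001372)
Accumulated sum (0.268956, 0.000000); after 4π/(2l+1) scaling, (0.375533, 0.000000) ⇒ P_4 = 0.375533

0.375533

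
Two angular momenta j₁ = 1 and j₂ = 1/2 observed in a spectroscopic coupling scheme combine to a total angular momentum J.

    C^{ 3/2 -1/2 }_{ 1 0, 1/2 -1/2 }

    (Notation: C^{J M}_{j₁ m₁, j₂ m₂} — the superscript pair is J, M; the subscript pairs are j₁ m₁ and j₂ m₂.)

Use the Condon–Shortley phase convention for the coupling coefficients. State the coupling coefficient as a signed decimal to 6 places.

triangle: 0!×2!×1!/4! = 2/24
(j±m)!: 1!×1!×0!×1!×1!×2! = 2
prefactor² = (2J+1)×Δ×N² = 2/3
  k=0: +1/(0!×0!×1!×0!×1!×1!) = 1
Σ = 1  ⇒  CG² = 2/3×1² = 2/3
CG = +√(2/3) = +0.816497

+0.816497  (= +√(2/3))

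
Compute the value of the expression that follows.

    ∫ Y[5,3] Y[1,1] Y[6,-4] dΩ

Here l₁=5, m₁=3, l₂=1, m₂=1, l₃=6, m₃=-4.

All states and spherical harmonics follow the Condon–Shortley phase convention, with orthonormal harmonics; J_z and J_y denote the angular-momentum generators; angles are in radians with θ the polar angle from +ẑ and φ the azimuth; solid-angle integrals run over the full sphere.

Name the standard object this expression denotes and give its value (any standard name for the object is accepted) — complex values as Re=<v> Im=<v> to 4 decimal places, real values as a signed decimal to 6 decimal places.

This is a Gaunt coefficient — the integral of a triple product of spherical harmonics over the sphere.
Rules hold: Σm=0, L=12 even, 4≤6≤6.
N = 11·3·13 = 429
Δ = 0!·10!·2!/13! = 1/858
Racah Σ t=0..0: t=0:+1/14400 = 1/14400
⇒ 3j(5 1 6; 0 0 0)² = 6/143, sgn +1
Racah Σ t=0..0: t=0:+1/161280 = 1/161280
⇒ 3j(5 1 6; 3 1 -4)² = 15/286, sgn +1
4πI² = N·(3j₀)²·(3jₘ)² = 135/143
I = +1·√(0.944056/4π) = 0.27409047

Gaunt coefficient, +0.274090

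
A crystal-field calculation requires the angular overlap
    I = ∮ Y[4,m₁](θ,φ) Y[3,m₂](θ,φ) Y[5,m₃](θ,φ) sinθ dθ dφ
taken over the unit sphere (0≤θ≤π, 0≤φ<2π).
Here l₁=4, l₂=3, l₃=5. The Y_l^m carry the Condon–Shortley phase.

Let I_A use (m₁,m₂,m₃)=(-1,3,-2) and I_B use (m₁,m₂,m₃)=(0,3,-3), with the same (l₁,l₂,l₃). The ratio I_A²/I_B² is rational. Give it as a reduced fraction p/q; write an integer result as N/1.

Same 4,3,5: normalisation and zero-m 3j drop out of the ratio.
A: Δ: 2! 6! 4! / 13! → 1/180180; sum: t=2:+1/1728 = 1/1728; 3j²(4 3 5; -1 3 -2) = Δ·Π!·Σ² = 25/858  (sign -1)
B: Δ: 2! 6! 4! / 13! → 1/180180; sum: t=2:+1/2304 = 1/2304; 3j²(4 3 5; 0 3 -3) = Δ·Π!·Σ² = 5/143  (sign +1)
I_A²/I_B² = (25/858)/(5/143) = 5/6

5/6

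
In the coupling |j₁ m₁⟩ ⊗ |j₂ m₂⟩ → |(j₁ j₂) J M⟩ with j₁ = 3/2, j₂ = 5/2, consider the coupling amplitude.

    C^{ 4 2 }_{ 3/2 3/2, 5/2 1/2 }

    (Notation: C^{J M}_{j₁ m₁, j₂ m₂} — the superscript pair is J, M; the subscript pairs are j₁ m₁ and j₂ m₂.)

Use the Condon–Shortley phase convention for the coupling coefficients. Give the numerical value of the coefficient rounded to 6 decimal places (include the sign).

j₁+j₂−J=0  J+j₁−j₂=3  J−j₁+j₂=5  j₁+j₂+J+1=9
(j₁±m₁, j₂±m₂, J±M) = (3,0,3,2,6,2)
P² = 12960/7
sum k=0..0:
  [0] +1/72 = 1/72
S = 1/72
C² = P²·S² = 5/14 ; C = +0.597614

+√(5/14) ≈ +0.597614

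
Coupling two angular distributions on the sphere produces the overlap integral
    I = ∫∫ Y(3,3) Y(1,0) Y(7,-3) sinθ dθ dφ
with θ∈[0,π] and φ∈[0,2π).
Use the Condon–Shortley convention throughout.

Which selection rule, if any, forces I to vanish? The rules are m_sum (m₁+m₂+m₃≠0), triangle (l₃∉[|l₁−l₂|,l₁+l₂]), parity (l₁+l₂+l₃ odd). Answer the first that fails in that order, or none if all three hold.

triangle

azimuthal sum: 3 + 0 − 3 = 0  ✓
l₃ must lie in [2,4]; have l₃=7  ✗
L = 3 + 1 + 7 = 11 (odd)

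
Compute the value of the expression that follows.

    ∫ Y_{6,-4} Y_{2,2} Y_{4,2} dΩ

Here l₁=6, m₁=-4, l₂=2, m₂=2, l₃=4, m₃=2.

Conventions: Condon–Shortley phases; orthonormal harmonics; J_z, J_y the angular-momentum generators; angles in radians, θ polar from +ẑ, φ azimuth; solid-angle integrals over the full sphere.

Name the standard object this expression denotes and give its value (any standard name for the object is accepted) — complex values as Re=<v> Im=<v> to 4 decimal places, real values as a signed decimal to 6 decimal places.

Gaunt coefficient, +0.230476

This is a Gaunt coefficient — the integral of a triple product of spherical harmonics over the sphere.
Rules hold: Σm=0, L=12 even, 4≤4≤8.
N = 13·5·9 = 585
Δ = 4!·8!·0!/13! = 1/6435
Racah Σ t=2..2: t=2:+1/2304 = 1/2304
⇒ 3j(6 2 4; 0 0 0)² = 5/143, sgn +1
Racah Σ t=4..4: t=4:+1/34560 = 1/34560
⇒ 3j(6 2 4; -4 2 2)² = 14/429, sgn +1
4πI² = N·(3j₀)²·(3jₘ)² = 1050/1573
I = +1·√(0.667514/4π) = 0.23047581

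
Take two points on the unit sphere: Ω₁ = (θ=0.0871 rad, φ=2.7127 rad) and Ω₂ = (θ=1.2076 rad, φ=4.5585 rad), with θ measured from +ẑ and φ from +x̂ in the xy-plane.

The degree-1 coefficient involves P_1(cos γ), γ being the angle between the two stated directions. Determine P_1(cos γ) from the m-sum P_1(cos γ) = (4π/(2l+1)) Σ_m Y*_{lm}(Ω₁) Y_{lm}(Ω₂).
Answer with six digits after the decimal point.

0.331836

Summing Y*_{l m}(θ₁,φ₁)·Y_{l m}(θ₂,φ₂) over m ∈ [−1, 1]; prefactor 4π/(2·1+1) = 4.188790:
  [-1]  conj(Y_{1,-1})(Ω₁) = (-0.027332, 0.012499) ; Y_{1,-1}(Ω₂) = (-0.049503, 0.319140) ; Δ = (-0.002636, -0.009342)
  [+0]  conj(Y_{1,0})(Ω₁) = (0.486750, -0.000000) ; Y_{1,0}(Ω₂) = (0.173583, 0.000000) ; Δ = (0.084491, 0.000000)
  [+1]  conj(Y_{1,1})(Ω₁) = (0.027332, 0.012499) ; Y_{1,1}(Ω₂) = (0.049503, 0.319140) ; Δ = (-0.002636, 0.009342)
Total Σ_m = (0.079220, 0.000000). Multiply by 4.188790: (0.331836, 0.000000). P_1(cos γ) = 0.331836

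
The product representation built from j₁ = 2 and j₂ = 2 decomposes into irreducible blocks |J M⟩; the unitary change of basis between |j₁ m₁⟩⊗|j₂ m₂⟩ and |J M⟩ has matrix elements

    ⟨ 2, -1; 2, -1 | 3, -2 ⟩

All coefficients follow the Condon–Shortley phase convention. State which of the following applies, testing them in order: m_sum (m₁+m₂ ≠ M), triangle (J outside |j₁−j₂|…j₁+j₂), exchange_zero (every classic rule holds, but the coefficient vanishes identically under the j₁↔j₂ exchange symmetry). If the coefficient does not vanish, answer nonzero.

m-sum: m₁+m₂ = -1+(-1) = -2, M = -2  ✓
triangle: |j₁−j₂| = 0 ≤ J = 3 ≤ j₁+j₂ = 4  ✓
exchange: j₁=j₂ and m₁=m₂, and (−1)^(j₁+j₂−J) = (−1)^1 = −1 forces ⟨j₁m₁;j₂m₂|JM⟩ = −⟨j₂m₂;j₁m₁|JM⟩ = −⟨j₁m₁;j₂m₂|JM⟩ ⇒ the coefficient vanishes identically
Racah sum check: Σ_k collapses to 0 ⇒ CG = 0

exchange_zero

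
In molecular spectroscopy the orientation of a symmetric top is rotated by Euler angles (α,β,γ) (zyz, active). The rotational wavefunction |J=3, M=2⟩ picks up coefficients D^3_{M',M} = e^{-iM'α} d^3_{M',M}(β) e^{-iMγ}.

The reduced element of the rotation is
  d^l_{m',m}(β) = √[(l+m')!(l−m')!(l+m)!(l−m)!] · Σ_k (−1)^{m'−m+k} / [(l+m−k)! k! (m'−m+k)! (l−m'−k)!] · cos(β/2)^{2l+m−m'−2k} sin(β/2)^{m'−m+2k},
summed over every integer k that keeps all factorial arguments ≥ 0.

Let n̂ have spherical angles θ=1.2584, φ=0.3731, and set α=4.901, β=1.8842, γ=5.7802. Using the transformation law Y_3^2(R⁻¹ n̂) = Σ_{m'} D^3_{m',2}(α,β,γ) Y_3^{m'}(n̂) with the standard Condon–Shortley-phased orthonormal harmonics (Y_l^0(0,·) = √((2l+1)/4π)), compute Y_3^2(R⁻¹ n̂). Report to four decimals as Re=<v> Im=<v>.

Need the full column D^3_{m',2} for m'=−3..3 at α=4.9010, β=1.8842, γ=5.7802.
cos(β/2)=0.588091, sin(β/2)=0.808795
d^3_{-3,2}: single k=5 term ⇒ +0.498554;  D = -0.498554-0.000502i
d^3_{-2,2}: k∈[4..5] ⇒ +0.739967 -0.279918 = +0.460049;  D = -0.085802-0.451977i
d^3_{-1,2}: k∈[3..4] ⇒ +0.680579 -0.643630 = +0.036949;  D = +0.034365-0.013575i
d^3_{0,2}: k∈[2..3] ⇒ +0.428563 -0.810593 = -0.382030;  D = -0.204489-0.322694i
d^3_{1,2}: k∈[1..2] ⇒ +0.179912 -0.680579 = -0.500667;  D = +0.365157-0.342531i
d^3_{2,2}: k∈[0..1] ⇒ +0.041368 -0.391223 = -0.349855;  D = +0.282950+0.205761i
d^3_{3,2}: single k=0 term ⇒ -0.139359;  D = -0.059376+0.126077i
Y_3^{m'}(θ=1.2584,φ=0.3731) and Σ D·Y over m':
  (-0.4986-0.0005i)·(+0.1569-0.3235i)  (-0.0858-0.4520i)·(+0.2088-0.1931i)  (+0.0344-0.0136i)·(-0.1511+0.0592i)  (-0.2045-0.3227i)·(-0.2899+0.0000i)  (+0.3652-0.3425i)·(+0.1511+0.0592i)  (+0.2830+0.2058i)·(+0.2088+0.1931i)  (-0.0594+0.1261i)·(-0.1569-0.3235i)
Y_3^2(R⁻¹ n̂) = +0.016246+0.247885i

Re=0.0162 Im=0.2479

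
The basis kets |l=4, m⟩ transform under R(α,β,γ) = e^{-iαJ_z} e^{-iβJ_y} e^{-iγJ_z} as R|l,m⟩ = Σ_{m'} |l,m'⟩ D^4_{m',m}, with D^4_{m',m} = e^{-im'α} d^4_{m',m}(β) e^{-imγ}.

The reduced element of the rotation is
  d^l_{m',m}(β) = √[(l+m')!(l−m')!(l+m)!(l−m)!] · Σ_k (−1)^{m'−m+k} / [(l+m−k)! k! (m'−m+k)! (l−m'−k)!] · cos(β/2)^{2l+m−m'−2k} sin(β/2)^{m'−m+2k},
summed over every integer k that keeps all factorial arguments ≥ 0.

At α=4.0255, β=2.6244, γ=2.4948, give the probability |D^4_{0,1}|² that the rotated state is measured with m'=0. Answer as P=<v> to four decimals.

P=0.3023

D^4_{0,1}(4.0255,2.6244,2.4948) = e^{-i·0·4.0255}·d^4_{0,1}(2.6244)·e^{-i·1·2.4948}. Compute d first:
With c≡cos(β/2)=0.255724 and s≡sin(β/2)=0.966750, N=[24·24·120·6]^{1/2}=643.987578
The bounds max(0,m−m')=1 and min(l+m,l−m')=4 give 4 terms
  k=1: (−1)^0·643.9876/(144)·0.2557^7·0.9667^1 = +0.000309
  k=2: (−1)^1·643.9876/(24)·0.2557^5·0.9667^3 = -0.026513
  k=3: (−1)^2·643.9876/(24)·0.2557^3·0.9667^5 = +0.378922
  k=4: (−1)^3·643.9876/(144)·0.2557^1·0.9667^7 = -0.902579
d^4_{0,1}(2.6244) = +0.000309 -0.026513 +0.378922 -0.902579 = -0.549860
|D^4_{0,1}|² = |d^4_{0,1}(β)|² = (-0.549860)² = 0.302346 (the z-rotation phases have unit modulus)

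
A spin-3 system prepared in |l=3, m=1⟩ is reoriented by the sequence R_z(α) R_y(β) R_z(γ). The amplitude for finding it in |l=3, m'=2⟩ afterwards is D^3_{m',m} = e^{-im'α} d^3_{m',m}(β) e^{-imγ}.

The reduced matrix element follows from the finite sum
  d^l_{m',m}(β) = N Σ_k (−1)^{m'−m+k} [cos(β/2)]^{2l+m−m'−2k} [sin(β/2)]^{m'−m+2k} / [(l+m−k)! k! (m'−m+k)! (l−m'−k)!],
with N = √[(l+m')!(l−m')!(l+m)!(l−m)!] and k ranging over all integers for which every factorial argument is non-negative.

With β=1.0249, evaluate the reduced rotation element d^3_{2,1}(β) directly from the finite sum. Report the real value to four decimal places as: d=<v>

d^3_{2,1}(β=1.0249) via the finite sum:
With c≡cos(β/2)=0.871546 and s≡sin(β/2)=0.490314, N=[120·1·24·2]^{1/2}=75.894664
Admissible k: 0..1 (factorial args all ≥0)
  k=0: (−1)^1·75.8947/(24)·0.8715^5·0.4903^1 = -0.779696
  k=1: (−1)^2·75.8947/(12)·0.8715^3·0.4903^3 = +0.493541
d^3_{2,1}(1.0249) = -0.779696 +0.493541 = -0.286155

d=-0.2862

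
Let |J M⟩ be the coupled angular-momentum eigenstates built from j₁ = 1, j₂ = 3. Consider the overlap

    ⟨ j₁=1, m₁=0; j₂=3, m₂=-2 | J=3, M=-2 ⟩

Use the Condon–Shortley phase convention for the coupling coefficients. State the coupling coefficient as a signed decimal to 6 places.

j₁+j₂−J=1  J+j₁−j₂=1  J−j₁+j₂=5  j₁+j₂+J+1=8
(j₁±m₁, j₂±m₂, J±M) = (1,1,1,5,1,5)
P² = 300
sum k=0..1:
  [0] +1/24 = 1/24
  [1] −1/120 = -1/120
S = 1/30
C² = P²·S² = 1/3 ; C = +0.577350

+√(1/3) ≈ +0.577350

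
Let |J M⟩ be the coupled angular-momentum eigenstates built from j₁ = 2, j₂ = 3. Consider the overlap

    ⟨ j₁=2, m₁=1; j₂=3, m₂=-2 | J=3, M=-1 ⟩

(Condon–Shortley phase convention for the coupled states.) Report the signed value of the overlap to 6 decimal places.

+√(1/4) ≈ +0.500000

j₁+j₂−J=2  J+j₁−j₂=2  J−j₁+j₂=4  j₁+j₂+J+1=9
(j₁±m₁, j₂±m₂, J±M) = (3,1,1,5,2,4)
P² = 64
sum k=0..1:
  [0] +1/12 = 1/12
  [1] −1/48 = -1/48
S = 1/16
C² = P²·S² = 1/4 ; C = +0.500000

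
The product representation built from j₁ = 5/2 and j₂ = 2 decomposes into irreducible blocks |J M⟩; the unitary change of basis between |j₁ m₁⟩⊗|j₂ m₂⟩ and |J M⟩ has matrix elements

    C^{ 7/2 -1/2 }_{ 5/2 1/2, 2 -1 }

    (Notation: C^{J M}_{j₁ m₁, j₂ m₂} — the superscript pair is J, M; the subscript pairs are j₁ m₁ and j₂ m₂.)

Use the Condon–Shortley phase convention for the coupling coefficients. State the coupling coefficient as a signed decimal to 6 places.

+√(14/45) ≈ +0.557773

j₁+j₂−J=1  J+j₁−j₂=4  J−j₁+j₂=3  j₁+j₂+J+1=9
(j₁±m₁, j₂±m₂, J±M) = (3,2,1,3,3,4)
P² = 1152/35
sum k=0..1:
  [0] +1/8 = 1/8
  [1] −1/36 = -1/36
S = 7/72
C² = P²·S² = 14/45 ; C = +0.557773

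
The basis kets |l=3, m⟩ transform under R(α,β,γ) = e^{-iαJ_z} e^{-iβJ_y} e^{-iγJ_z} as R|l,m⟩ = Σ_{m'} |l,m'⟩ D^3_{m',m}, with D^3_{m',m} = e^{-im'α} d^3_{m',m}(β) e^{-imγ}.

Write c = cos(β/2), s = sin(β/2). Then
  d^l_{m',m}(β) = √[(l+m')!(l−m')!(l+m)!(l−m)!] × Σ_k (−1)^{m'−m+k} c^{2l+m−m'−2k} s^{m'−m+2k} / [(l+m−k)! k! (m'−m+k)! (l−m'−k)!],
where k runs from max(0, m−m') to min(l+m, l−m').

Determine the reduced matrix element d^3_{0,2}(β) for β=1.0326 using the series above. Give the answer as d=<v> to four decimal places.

d=0.5175

d^3_{0,2}(β=1.0326) via the finite sum:
Half-angle: c=0.869652, s=0.493666. N=√(6·6·120·1)=65.726707
k: max(0,(2)−(0))=2 … min(3+(2),3−(0))=3
  k=2: (−1)^0·65.7267/(12)·0.8697^4·0.4937^2 = +0.763498
  k=3: (−1)^1·65.7267/(12)·0.8697^2·0.4937^4 = -0.246027
d^3_{0,2}(1.0326) = +0.763498 -0.246027 = +0.517471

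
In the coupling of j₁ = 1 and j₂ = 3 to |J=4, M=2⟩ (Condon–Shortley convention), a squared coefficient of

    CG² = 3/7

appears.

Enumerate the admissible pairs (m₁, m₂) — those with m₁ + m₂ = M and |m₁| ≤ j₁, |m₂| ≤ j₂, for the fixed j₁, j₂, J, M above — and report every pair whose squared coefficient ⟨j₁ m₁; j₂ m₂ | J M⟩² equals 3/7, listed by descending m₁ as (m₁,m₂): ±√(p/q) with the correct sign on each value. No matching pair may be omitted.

(0,2): +√(3/7)

Admissible pairs with m₁+m₂ = M = 2: (-1,3), (0,2), (1,1)
  (m₁,m₂)=(1,1): CG² = 15/28, CG = +√(15/28)
  (m₁,m₂)=(0,2): CG² = 3/7, CG = +√(3/7)   ← matches the target
  (m₁,m₂)=(-1,3): CG² = 1/28, CG = +√(1/28)
Pairs with CG² = 3/7: (0,2): +√(3/7)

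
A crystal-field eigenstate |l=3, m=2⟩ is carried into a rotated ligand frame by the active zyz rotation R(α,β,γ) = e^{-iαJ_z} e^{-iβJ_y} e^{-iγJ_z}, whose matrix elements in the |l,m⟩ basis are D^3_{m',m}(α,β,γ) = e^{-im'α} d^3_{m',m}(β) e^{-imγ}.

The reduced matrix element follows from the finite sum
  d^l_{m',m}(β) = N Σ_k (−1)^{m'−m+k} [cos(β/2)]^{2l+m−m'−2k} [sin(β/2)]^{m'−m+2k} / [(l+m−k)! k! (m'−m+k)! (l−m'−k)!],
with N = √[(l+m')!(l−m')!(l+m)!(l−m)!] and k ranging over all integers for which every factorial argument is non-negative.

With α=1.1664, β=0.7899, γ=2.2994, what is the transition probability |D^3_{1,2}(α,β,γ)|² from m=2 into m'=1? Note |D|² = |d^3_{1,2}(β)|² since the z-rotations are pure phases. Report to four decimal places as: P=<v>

D^3_{1,2}(1.1664,0.7899,2.2994) = e^{-i·1·1.1664}·d^3_{1,2}(0.7899)·e^{-i·2·2.2994}. Compute d first:
With c≡cos(β/2)=0.923016 and s≡sin(β/2)=0.384762, N=[24·2·120·1]^{1/2}=75.894664
k∈{1,2} keeps every argument non-negative
  k=1: (−1)^0·75.8947/(24)·0.9230^5·0.3848^1 = +0.815151
  k=2: (−1)^1·75.8947/(12)·0.9230^3·0.3848^3 = -0.283292
d^3_{1,2}(0.7899) = +0.815151 -0.283292 = +0.531859
|D^3_{1,2}|² = |d^3_{1,2}(β)|² = (+0.531859)² = 0.282874 (the z-rotation phases have unit modulus)

P=0.2829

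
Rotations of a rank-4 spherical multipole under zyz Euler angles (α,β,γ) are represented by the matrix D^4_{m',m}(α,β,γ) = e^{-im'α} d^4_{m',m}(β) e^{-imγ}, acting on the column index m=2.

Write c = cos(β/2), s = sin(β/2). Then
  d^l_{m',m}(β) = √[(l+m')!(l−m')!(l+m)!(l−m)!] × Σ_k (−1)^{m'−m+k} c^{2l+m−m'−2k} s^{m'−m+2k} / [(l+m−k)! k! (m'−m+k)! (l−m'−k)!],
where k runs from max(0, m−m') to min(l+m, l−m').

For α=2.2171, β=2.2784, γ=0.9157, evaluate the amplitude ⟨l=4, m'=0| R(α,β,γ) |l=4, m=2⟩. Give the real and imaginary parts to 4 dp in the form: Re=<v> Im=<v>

Split into d^4_{0,2}(β=2.2784) × two z-phases.
Half-angle: c=0.418321, s=0.908299. N=√(24·24·720·2)=910.735966
The bounds max(0,m−m')=2 and min(l+m,l−m')=4 give 3 terms
  k=2: (−1)^0·910.7360/(96)·0.4183^6·0.9083^2 = +0.041941
  k=3: (−1)^1·910.7360/(36)·0.4183^4·0.9083^4 = -0.527285
  k=4: (−1)^2·910.7360/(96)·0.4183^2·0.9083^6 = +0.932212
d^4_{0,2}(2.2784) = +0.041941 -0.527285 +0.932212 = +0.446868
D = (+1.000000+0.000000i)·(+0.446868)·(-0.257664-0.966235i) = -0.115142-0.431779i

Re=-0.1151 Im=-0.4318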